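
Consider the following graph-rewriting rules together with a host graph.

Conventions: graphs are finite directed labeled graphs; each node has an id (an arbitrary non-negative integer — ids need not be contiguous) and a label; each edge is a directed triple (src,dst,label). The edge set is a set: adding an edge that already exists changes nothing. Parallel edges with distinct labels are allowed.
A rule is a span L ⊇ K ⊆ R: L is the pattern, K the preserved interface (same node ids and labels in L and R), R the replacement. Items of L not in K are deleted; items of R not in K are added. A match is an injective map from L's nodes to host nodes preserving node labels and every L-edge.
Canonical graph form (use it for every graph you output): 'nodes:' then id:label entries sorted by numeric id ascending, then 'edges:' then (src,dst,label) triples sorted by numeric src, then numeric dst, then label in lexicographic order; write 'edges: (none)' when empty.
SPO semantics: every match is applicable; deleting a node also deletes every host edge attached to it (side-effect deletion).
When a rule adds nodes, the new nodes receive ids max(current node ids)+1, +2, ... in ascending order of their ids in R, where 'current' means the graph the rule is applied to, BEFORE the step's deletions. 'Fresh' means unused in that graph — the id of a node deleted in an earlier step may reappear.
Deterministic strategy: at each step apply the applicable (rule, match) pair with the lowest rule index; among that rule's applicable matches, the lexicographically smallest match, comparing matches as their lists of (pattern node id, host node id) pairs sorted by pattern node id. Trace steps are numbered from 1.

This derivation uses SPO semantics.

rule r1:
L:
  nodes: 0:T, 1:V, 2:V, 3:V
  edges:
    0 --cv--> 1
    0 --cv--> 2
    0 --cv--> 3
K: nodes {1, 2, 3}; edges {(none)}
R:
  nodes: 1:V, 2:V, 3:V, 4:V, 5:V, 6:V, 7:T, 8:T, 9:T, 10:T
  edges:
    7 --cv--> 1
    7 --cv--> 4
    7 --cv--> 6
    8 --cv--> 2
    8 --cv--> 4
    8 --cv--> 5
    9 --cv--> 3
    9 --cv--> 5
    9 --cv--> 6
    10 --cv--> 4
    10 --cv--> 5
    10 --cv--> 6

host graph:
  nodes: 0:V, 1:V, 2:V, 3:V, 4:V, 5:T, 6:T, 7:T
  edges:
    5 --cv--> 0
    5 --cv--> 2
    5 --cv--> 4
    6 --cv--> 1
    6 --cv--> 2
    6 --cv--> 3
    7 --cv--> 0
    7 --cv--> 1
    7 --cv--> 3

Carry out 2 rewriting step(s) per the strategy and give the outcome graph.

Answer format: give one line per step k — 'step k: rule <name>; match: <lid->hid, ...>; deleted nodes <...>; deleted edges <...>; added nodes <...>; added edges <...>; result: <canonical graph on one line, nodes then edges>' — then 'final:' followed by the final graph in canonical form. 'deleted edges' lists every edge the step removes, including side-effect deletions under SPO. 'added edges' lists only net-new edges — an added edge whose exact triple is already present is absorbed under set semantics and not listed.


step 1: rule r1; match: 0->5, 1->0, 2->2, 3->4; deleted nodes 5; deleted edges (5,0,cv); (5,2,cv); (5,4,cv); added nodes 8, 9, 10, 11, 12, 13, 14; added edges (11,0,cv); (11,8,cv); (11,10,cv); (12,2,cv); (12,8,cv); (12,9,cv); (13,4,cv); (13,9,cv); (13,10,cv); (14,8,cv); (14,9,cv); (14,10,cv); result: nodes: 0:V, 1:V, 2:V, 3:V, 4:V, 6:T, 7:T, 8:V, 9:V, 10:V, 11:T, 12:T, 13:T, 14:T edges: (6,1,cv); (6,2,cv); (6,3,cv); (7,0,cv); (7,1,cv); (7,3,cv); (11,0,cv); (11,8,cv); (11,10,cv); (12,2,cv); (12,8,cv); (12,9,cv); (13,4,cv); (13,9,cv); (13,10,cv); (14,8,cv); (14,9,cv); (14,10,cv)
step 2: rule r1; match: 0->6, 1->1, 2->2, 3->3; deleted nodes 6; deleted edges (6,1,cv); (6,2,cv); (6,3,cv); added nodes 15, 16, 17, 18, 19, 20, 21; added edges (18,1,cv); (18,15,cv); (18,17,cv); (19,2,cv); (19,15,cv); (19,16,cv); (20,3,cv); (20,16,cv); (20,17,cv); (21,15,cv); (21,16,cv); (21,17,cv); result: nodes: 0:V, 1:V, 2:V, 3:V, 4:V, 7:T, 8:V, 9:V, 10:V, 11:T, 12:T, 13:T, 14:T, 15:V, 16:V, 17:V, 18:T, 19:T, 20:T, 21:T edges: (7,0,cv); (7,1,cv); (7,3,cv); (11,0,cv); (11,8,cv); (11,10,cv); (12,2,cv); (12,8,cv); (12,9,cv); (13,4,cv); (13,9,cv); (13,10,cv); (14,8,cv); (14,9,cv); (14,10,cv); (18,1,cv); (18,15,cv); (18,17,cv); (19,2,cv); (19,15,cv); (19,16,cv); (20,3,cv); (20,16,cv); (20,17,cv); (21,15,cv); (21,16,cv); (21,17,cv)
final:
nodes: 0:V, 1:V, 2:V, 3:V, 4:V, 7:T, 8:V, 9:V, 10:V, 11:T, 12:T, 13:T, 14:T, 15:V, 16:V, 17:V, 18:T, 19:T, 20:T, 21:T
edges: (7,0,cv); (7,1,cv); (7,3,cv); (11,0,cv); (11,8,cv); (11,10,cv); (12,2,cv); (12,8,cv); (12,9,cv); (13,4,cv); (13,9,cv); (13,10,cv); (14,8,cv); (14,9,cv); (14,10,cv); (18,1,cv); (18,15,cv); (18,17,cv); (19,2,cv); (19,15,cv); (19,16,cv); (20,3,cv); (20,16,cv); (20,17,cv); (21,15,cv); (21,16,cv); (21,17,cv)


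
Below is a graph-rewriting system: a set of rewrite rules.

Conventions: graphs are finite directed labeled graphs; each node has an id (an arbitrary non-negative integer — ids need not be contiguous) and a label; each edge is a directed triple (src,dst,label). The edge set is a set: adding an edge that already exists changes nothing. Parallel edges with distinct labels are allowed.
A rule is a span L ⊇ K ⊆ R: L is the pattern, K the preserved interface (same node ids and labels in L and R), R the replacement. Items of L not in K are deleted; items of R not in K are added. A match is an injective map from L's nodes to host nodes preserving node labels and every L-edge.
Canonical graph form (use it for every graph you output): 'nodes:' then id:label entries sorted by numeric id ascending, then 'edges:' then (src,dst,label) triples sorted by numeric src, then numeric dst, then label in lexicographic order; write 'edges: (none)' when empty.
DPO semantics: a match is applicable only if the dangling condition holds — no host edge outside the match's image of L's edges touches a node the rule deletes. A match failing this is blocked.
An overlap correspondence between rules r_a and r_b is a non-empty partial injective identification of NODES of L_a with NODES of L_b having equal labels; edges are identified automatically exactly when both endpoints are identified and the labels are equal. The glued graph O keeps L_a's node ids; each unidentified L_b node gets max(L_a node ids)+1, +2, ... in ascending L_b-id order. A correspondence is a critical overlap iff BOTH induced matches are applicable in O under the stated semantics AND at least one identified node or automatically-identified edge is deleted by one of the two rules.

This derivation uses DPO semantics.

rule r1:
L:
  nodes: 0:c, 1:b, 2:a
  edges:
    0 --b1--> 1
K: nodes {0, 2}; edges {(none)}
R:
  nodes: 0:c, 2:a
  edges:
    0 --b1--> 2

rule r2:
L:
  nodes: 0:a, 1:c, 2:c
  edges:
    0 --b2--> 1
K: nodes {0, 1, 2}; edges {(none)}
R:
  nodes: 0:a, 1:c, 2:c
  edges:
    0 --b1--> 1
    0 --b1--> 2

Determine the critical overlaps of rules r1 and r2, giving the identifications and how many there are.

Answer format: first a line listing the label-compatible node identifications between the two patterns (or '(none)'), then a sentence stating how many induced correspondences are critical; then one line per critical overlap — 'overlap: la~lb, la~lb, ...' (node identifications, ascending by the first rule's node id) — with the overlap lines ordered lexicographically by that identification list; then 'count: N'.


label-compatible node identifications between L(r1) and L(r2): 0~1, 0~2, 2~0
0 of the induced correspondences are critical overlaps of r1 and r2.
count: 0


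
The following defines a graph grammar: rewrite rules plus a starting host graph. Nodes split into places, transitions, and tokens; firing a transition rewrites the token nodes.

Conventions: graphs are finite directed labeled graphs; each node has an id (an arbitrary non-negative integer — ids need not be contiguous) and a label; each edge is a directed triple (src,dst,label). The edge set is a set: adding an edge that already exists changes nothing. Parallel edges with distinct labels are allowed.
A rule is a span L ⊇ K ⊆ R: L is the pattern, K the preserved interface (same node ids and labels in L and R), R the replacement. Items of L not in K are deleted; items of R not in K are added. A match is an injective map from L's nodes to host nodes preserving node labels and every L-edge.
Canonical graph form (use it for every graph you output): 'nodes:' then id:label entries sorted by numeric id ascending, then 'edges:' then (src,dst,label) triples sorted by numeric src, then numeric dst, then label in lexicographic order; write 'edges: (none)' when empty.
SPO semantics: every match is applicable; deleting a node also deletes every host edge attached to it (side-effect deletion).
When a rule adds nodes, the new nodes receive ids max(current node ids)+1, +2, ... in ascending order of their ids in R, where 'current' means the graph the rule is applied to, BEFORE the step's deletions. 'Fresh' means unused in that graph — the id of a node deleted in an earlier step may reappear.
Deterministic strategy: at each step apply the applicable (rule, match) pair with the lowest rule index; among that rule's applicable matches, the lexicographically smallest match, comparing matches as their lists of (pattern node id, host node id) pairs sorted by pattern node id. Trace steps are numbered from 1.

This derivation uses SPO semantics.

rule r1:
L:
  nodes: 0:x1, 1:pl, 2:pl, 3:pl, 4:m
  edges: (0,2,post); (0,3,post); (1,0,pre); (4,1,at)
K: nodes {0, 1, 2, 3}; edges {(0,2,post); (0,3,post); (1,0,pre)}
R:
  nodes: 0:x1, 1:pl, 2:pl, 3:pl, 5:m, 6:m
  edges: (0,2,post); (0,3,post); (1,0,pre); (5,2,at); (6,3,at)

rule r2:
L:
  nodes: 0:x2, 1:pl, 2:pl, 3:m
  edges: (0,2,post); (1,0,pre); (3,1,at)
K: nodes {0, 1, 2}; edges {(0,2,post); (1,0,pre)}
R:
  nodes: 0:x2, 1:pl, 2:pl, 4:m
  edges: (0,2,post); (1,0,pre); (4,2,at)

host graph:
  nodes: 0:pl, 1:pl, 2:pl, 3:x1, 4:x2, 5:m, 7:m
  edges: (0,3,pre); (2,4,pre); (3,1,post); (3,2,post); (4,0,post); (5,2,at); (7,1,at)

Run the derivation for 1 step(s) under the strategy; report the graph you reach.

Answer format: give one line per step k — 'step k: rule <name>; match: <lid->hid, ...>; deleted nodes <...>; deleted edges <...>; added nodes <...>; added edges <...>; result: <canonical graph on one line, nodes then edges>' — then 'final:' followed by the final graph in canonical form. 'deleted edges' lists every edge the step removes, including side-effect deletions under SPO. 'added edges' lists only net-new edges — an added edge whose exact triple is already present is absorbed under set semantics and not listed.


step 1: rule r2; match: 0->4, 1->2, 2->0, 3->5; deleted nodes 5; deleted edges (5,2,at); added nodes 8; added edges (8,0,at); result: nodes: 0:pl, 1:pl, 2:pl, 3:x1, 4:x2, 7:m, 8:m edges: (0,3,pre); (2,4,pre); (3,1,post); (3,2,post); (4,0,post); (7,1,at); (8,0,at)
final:
nodes: 0:pl, 1:pl, 2:pl, 3:x1, 4:x2, 7:m, 8:m
edges: (0,3,pre); (2,4,pre); (3,1,post); (3,2,post); (4,0,post); (7,1,at); (8,0,at)


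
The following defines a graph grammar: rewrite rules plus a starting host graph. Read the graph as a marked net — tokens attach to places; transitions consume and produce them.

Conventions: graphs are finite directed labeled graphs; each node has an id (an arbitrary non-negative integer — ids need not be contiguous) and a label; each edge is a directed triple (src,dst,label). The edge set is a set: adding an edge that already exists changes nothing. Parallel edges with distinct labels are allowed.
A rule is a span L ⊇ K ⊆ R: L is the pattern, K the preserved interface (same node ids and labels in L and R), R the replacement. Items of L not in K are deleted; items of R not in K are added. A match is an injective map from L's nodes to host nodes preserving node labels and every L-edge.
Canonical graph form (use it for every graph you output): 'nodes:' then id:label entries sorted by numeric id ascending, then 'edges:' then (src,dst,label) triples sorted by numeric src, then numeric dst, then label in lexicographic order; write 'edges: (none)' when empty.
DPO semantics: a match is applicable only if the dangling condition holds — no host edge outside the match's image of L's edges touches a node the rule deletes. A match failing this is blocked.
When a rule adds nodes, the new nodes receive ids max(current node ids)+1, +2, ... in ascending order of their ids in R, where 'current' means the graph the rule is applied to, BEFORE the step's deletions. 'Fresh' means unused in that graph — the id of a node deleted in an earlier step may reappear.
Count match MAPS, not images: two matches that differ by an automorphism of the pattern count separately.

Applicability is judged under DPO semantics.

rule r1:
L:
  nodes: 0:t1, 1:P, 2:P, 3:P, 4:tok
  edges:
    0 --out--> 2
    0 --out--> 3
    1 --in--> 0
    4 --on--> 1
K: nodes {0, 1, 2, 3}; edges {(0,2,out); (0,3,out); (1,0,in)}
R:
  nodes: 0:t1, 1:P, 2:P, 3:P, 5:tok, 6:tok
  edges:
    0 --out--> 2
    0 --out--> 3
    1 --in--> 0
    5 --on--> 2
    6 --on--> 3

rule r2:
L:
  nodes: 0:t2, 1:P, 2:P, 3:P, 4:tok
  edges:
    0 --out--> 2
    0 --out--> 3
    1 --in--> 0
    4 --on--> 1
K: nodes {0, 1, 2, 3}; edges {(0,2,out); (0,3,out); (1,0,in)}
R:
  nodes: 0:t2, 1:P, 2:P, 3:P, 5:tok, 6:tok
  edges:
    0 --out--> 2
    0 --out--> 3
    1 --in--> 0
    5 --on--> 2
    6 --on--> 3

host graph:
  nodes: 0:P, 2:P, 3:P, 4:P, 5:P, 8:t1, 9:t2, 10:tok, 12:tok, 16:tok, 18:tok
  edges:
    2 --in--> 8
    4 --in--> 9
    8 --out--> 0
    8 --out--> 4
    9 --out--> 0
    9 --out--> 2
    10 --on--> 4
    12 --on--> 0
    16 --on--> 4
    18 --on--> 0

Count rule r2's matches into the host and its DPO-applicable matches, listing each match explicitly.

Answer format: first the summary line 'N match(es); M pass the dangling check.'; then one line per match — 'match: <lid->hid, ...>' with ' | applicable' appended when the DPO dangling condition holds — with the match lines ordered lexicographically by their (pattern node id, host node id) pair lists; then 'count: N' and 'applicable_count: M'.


4 match(es); 4 pass the dangling check.
match: 0->9, 1->4, 2->0, 3->2, 4->10 | applicable
match: 0->9, 1->4, 2->0, 3->2, 4->16 | applicable
match: 0->9, 1->4, 2->2, 3->0, 4->10 | applicable
match: 0->9, 1->4, 2->2, 3->0, 4->16 | applicable
count: 4
applicable_count: 4


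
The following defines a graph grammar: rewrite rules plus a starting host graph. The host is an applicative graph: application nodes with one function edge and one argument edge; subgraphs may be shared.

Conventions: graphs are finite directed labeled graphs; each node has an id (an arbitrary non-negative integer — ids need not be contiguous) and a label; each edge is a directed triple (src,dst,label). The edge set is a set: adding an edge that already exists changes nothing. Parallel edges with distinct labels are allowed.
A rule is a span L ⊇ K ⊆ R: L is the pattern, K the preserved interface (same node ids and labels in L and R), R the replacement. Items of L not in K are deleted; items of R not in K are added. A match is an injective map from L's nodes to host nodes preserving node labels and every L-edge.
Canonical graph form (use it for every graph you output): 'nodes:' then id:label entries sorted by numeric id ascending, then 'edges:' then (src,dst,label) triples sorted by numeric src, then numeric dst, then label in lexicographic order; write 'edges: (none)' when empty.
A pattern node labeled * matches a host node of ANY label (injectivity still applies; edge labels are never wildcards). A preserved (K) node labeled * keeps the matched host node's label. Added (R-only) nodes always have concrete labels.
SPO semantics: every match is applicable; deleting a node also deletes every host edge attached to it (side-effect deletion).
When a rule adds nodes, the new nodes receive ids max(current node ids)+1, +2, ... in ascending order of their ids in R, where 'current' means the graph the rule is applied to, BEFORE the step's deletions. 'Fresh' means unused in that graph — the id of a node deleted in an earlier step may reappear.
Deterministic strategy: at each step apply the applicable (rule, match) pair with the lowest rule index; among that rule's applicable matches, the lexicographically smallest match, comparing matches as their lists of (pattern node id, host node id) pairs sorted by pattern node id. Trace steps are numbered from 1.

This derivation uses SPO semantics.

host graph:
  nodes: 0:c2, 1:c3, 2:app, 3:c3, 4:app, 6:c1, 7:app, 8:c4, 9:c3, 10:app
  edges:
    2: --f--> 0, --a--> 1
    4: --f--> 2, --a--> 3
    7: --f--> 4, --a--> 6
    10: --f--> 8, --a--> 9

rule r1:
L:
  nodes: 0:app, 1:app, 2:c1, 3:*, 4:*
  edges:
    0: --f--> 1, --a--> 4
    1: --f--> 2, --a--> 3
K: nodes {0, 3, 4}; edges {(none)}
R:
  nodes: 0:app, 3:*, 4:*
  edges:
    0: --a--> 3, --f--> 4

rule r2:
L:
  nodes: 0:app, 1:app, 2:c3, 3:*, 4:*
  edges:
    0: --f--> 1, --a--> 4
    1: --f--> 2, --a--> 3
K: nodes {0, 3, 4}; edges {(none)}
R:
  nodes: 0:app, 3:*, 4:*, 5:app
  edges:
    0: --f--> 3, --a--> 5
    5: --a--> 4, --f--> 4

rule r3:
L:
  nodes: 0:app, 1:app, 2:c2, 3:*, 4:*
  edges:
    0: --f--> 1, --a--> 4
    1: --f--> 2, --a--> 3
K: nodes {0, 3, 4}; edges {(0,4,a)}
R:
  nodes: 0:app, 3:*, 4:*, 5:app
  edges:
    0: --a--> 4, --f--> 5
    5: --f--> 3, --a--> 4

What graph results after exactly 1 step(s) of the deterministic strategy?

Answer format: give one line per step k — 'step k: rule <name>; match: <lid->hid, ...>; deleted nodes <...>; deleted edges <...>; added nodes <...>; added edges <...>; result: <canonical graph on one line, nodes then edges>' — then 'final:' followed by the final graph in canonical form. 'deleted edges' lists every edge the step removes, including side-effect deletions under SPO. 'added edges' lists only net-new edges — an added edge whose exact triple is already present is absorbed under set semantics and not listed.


step 1: rule r3; match: 0->4, 1->2, 2->0, 3->1, 4->3; deleted nodes 0, 2; deleted edges (2,0,f); (2,1,a); (4,2,f); added nodes 11; added edges (4,11,f); (11,1,f); (11,3,a); result: nodes: 1:c3, 3:c3, 4:app, 6:c1, 7:app, 8:c4, 9:c3, 10:app, 11:app edges: (4,3,a); (4,11,f); (7,4,f); (7,6,a); (10,8,f); (10,9,a); (11,1,f); (11,3,a)
final:
nodes: 1:c3, 3:c3, 4:app, 6:c1, 7:app, 8:c4, 9:c3, 10:app, 11:app
edges: (4,3,a); (4,11,f); (7,4,f); (7,6,a); (10,8,f); (10,9,a); (11,1,f); (11,3,a)


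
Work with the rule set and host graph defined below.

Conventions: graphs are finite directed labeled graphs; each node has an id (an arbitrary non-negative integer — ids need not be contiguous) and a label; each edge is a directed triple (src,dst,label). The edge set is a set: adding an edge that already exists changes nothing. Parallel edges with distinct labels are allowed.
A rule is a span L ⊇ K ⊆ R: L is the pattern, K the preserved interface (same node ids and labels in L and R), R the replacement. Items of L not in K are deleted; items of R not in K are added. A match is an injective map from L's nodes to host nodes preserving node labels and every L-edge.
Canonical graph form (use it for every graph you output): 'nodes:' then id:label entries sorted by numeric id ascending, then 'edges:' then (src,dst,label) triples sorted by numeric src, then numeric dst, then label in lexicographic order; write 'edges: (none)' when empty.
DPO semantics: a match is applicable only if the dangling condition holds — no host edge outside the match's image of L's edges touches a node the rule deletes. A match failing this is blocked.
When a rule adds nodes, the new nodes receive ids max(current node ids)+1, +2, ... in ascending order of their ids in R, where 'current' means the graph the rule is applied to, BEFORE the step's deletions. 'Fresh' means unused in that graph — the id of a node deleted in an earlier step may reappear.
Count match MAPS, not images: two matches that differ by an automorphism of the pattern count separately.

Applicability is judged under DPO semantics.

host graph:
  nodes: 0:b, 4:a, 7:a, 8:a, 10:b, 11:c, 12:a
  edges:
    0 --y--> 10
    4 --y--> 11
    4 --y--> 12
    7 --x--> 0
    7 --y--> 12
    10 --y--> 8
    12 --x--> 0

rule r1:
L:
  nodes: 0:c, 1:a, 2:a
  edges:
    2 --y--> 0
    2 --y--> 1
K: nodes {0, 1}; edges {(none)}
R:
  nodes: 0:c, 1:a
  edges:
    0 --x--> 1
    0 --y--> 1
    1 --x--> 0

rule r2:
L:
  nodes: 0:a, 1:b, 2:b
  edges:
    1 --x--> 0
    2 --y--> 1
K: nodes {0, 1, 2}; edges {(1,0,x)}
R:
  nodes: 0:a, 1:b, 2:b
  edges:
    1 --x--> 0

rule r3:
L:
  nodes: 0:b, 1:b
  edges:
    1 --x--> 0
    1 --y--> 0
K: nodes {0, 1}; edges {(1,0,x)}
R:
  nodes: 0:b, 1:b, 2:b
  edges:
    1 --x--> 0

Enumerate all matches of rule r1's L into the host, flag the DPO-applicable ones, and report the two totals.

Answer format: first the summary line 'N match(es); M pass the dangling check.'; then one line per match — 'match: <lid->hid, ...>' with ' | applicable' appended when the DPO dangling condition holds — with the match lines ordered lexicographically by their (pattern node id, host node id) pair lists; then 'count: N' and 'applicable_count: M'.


1 match(es); 1 pass the dangling check.
match: 0->11, 1->12, 2->4 | applicable
count: 1
applicable_count: 1


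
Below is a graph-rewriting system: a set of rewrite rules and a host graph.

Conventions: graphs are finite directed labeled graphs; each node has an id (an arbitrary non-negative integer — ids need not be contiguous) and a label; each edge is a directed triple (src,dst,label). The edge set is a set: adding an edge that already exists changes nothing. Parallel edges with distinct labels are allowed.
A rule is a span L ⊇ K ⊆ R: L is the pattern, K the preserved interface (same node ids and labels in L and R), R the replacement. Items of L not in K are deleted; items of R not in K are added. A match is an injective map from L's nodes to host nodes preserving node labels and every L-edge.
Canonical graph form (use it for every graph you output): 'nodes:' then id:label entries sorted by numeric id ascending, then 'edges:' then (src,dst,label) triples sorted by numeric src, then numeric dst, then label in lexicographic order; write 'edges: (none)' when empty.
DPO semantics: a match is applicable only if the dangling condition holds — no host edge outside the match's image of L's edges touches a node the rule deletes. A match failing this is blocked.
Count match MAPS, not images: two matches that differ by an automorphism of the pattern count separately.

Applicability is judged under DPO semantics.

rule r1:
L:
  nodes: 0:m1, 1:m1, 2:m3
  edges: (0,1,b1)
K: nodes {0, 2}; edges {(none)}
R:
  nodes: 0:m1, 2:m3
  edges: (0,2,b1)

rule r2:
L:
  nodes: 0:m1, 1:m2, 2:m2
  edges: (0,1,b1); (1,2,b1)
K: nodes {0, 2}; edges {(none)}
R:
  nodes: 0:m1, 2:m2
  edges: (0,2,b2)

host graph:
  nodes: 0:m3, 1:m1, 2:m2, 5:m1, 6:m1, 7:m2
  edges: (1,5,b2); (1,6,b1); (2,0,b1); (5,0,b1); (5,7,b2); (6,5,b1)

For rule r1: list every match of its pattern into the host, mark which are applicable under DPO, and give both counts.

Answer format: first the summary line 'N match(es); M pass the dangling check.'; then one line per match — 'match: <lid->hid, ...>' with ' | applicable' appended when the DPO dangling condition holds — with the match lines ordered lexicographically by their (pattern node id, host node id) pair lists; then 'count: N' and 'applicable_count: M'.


2 match(es); 0 pass the dangling check.
match: 0->1, 1->6, 2->0
match: 0->6, 1->5, 2->0
count: 2
applicable_count: 0


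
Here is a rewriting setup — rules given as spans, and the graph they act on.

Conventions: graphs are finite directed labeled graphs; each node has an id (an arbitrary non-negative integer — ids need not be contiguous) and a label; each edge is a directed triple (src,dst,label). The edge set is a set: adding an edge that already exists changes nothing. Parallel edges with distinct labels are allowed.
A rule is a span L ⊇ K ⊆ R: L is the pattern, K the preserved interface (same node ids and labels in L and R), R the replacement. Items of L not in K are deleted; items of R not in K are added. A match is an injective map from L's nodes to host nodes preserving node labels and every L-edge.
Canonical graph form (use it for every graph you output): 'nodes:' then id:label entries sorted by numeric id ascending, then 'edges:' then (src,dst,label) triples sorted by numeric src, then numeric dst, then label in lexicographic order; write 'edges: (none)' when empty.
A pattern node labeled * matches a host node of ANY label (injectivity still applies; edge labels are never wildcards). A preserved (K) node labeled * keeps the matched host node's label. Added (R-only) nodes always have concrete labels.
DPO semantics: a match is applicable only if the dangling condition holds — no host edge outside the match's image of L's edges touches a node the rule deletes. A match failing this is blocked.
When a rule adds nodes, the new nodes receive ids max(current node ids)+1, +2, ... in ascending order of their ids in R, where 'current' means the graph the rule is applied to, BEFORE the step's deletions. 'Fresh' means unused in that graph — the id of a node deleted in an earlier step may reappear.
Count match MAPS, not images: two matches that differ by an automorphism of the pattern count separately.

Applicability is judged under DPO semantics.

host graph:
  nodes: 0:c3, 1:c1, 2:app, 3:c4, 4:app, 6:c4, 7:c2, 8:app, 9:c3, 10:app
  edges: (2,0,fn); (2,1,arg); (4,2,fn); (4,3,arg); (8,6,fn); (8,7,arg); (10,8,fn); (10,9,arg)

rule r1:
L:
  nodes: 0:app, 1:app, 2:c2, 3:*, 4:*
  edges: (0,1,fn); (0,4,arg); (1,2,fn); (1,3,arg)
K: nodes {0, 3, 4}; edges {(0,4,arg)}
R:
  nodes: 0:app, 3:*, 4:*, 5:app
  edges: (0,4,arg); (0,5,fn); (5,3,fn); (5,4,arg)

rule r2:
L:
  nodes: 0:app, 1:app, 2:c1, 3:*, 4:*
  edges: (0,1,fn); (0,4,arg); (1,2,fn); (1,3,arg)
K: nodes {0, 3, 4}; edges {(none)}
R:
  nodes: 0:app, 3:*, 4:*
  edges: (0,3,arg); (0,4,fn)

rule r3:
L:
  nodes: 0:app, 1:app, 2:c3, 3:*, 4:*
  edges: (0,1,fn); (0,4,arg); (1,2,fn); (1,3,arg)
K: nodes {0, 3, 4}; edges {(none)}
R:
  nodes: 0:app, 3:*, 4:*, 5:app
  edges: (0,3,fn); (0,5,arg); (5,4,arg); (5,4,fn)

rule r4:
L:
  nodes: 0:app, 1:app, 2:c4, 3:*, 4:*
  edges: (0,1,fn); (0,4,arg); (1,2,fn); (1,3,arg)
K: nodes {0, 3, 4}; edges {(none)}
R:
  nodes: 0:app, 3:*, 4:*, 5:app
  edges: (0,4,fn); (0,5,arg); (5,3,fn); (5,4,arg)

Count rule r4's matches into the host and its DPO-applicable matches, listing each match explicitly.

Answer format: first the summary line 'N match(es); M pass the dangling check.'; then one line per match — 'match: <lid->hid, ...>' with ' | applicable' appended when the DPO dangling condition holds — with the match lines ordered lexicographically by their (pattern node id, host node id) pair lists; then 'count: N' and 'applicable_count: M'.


1 match(es); 1 pass the dangling check.
match: 0->10, 1->8, 2->6, 3->7, 4->9 | applicable
count: 1
applicable_count: 1


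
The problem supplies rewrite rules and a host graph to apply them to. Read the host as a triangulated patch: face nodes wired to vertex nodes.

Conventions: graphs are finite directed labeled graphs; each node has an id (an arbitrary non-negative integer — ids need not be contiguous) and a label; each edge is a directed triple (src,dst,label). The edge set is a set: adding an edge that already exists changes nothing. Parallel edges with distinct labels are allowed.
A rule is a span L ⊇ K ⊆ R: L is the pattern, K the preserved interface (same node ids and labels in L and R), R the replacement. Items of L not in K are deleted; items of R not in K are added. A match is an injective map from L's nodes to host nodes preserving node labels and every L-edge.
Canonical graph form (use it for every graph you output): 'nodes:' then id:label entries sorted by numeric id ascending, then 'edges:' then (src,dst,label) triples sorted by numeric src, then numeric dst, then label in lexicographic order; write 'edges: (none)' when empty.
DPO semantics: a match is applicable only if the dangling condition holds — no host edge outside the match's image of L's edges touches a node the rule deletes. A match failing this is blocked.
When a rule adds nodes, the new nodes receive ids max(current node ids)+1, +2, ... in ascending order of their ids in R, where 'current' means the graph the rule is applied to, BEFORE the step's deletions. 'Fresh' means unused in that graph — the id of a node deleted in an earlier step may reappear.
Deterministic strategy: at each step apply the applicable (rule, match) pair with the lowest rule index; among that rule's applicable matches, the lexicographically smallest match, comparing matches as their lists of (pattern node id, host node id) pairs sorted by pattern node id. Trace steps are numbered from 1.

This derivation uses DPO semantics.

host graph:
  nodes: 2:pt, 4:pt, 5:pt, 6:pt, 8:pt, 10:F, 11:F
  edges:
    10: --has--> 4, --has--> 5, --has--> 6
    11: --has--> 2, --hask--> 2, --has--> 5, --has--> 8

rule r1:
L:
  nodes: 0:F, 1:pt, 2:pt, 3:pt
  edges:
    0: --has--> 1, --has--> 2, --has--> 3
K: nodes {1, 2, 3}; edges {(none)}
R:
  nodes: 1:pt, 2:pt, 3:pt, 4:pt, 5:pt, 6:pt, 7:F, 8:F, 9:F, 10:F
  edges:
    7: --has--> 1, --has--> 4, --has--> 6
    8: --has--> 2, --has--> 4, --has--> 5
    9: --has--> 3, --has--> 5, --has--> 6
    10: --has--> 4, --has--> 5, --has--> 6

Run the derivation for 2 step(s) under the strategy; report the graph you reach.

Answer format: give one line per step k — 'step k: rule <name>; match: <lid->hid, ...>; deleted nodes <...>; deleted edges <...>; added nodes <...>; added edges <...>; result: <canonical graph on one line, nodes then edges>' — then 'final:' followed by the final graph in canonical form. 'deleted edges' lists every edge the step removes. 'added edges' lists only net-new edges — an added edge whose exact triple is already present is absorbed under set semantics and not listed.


step 1: rule r1; match: 0->10, 1->4, 2->5, 3->6; deleted nodes 10; deleted edges (10,4,has); (10,5,has); (10,6,has); added nodes 12, 13, 14, 15, 16, 17, 18; added edges (15,4,has); (15,12,has); (15,14,has); (16,5,has); (16,12,has); (16,13,has); (17,6,has); (17,13,has); (17,14,has); (18,12,has); (18,13,has); (18,14,has); result: nodes: 2:pt, 4:pt, 5:pt, 6:pt, 8:pt, 11:F, 12:pt, 13:pt, 14:pt, 15:F, 16:F, 17:F, 18:F edges: (11,2,has); (11,2,hask); (11,5,has); (11,8,has); (15,4,has); (15,12,has); (15,14,has); (16,5,has); (16,12,has); (16,13,has); (17,6,has); (17,13,has); (17,14,has); (18,12,has); (18,13,has); (18,14,has)
step 2: rule r1; match: 0->15, 1->4, 2->12, 3->14; deleted nodes 15; deleted edges (15,4,has); (15,12,has); (15,14,has); added nodes 19, 20, 21, 22, 23, 24, 25; added edges (22,4,has); (22,19,has); (22,21,has); (23,12,has); (23,19,has); (23,20,has); (24,14,has); (24,20,has); (24,21,has); (25,19,has); (25,20,has); (25,21,has); result: nodes: 2:pt, 4:pt, 5:pt, 6:pt, 8:pt, 11:F, 12:pt, 13:pt, 14:pt, 16:F, 17:F, 18:F, 19:pt, 20:pt, 21:pt, 22:F, 23:F, 24:F, 25:F edges: (11,2,has); (11,2,hask); (11,5,has); (11,8,has); (16,5,has); (16,12,has); (16,13,has); (17,6,has); (17,13,has); (17,14,has); (18,12,has); (18,13,has); (18,14,has); (22,4,has); (22,19,has); (22,21,has); (23,12,has); (23,19,has); (23,20,has); (24,14,has); (24,20,has); (24,21,has); (25,19,has); (25,20,has); (25,21,has)
final:
nodes: 2:pt, 4:pt, 5:pt, 6:pt, 8:pt, 11:F, 12:pt, 13:pt, 14:pt, 16:F, 17:F, 18:F, 19:pt, 20:pt, 21:pt, 22:F, 23:F, 24:F, 25:F
edges: (11,2,has); (11,2,hask); (11,5,has); (11,8,has); (16,5,has); (16,12,has); (16,13,has); (17,6,has); (17,13,has); (17,14,has); (18,12,has); (18,13,has); (18,14,has); (22,4,has); (22,19,has); (22,21,has); (23,12,has); (23,19,has); (23,20,has); (24,14,has); (24,20,has); (24,21,has); (25,19,has); (25,20,has); (25,21,has)


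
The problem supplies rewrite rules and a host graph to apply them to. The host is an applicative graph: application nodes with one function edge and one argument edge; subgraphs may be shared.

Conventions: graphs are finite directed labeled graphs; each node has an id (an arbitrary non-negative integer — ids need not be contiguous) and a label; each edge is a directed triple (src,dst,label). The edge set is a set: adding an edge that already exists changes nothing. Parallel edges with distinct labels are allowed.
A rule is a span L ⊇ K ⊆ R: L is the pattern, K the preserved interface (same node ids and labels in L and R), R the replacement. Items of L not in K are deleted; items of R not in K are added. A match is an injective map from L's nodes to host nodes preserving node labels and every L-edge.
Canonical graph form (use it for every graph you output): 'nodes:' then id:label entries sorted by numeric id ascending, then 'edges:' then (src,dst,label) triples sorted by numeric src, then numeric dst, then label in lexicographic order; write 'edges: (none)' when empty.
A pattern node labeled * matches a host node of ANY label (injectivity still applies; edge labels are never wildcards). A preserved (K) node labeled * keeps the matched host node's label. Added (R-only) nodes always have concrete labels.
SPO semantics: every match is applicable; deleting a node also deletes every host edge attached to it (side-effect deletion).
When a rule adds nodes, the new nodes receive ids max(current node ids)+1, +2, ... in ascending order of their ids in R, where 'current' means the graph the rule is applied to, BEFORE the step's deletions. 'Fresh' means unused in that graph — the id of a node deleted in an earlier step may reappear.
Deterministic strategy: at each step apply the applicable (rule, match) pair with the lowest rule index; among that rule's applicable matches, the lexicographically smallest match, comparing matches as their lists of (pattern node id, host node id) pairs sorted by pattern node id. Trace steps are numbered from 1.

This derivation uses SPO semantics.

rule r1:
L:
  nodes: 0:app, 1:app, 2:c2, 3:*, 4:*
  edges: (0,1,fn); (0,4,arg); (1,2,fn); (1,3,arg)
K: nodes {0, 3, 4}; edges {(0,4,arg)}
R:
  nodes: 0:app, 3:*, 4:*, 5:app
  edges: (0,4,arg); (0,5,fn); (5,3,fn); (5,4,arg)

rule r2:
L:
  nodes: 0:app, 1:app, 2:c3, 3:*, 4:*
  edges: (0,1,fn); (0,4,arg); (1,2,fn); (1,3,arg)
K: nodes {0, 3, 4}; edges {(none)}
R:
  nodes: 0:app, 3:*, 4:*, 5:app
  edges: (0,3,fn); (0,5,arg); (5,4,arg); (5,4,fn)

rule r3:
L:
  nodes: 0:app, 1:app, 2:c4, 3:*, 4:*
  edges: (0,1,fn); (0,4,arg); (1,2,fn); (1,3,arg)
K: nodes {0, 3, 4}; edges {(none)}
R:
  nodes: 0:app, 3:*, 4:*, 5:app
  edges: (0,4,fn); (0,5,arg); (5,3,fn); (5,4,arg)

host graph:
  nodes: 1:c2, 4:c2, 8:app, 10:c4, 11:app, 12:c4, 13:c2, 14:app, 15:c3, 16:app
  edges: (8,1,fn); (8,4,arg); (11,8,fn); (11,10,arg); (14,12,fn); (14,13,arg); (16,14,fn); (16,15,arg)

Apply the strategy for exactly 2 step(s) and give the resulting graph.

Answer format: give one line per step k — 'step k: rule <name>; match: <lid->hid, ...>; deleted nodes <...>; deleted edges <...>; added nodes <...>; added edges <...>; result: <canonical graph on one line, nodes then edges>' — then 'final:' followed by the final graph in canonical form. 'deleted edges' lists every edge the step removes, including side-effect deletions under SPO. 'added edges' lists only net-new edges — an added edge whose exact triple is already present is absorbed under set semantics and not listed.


step 1: rule r1; match: 0->11, 1->8, 2->1, 3->4, 4->10; deleted nodes 1, 8; deleted edges (8,1,fn); (8,4,arg); (11,8,fn); added nodes 17; added edges (11,17,fn); (17,4,fn); (17,10,arg); result: nodes: 4:c2, 10:c4, 11:app, 12:c4, 13:c2, 14:app, 15:c3, 16:app, 17:app edges: (11,10,arg); (11,17,fn); (14,12,fn); (14,13,arg); (16,14,fn); (16,15,arg); (17,4,fn); (17,10,arg)
step 2: rule r3; match: 0->16, 1->14, 2->12, 3->13, 4->15; deleted nodes 12, 14; deleted edges (14,12,fn); (14,13,arg); (16,14,fn); (16,15,arg); added nodes 18; added edges (16,15,fn); (16,18,arg); (18,13,fn); (18,15,arg); result: nodes: 4:c2, 10:c4, 11:app, 13:c2, 15:c3, 16:app, 17:app, 18:app edges: (11,10,arg); (11,17,fn); (16,15,fn); (16,18,arg); (17,4,fn); (17,10,arg); (18,13,fn); (18,15,arg)
final:
nodes: 4:c2, 10:c4, 11:app, 13:c2, 15:c3, 16:app, 17:app, 18:app
edges: (11,10,arg); (11,17,fn); (16,15,fn); (16,18,arg); (17,4,fn); (17,10,arg); (18,13,fn); (18,15,arg)


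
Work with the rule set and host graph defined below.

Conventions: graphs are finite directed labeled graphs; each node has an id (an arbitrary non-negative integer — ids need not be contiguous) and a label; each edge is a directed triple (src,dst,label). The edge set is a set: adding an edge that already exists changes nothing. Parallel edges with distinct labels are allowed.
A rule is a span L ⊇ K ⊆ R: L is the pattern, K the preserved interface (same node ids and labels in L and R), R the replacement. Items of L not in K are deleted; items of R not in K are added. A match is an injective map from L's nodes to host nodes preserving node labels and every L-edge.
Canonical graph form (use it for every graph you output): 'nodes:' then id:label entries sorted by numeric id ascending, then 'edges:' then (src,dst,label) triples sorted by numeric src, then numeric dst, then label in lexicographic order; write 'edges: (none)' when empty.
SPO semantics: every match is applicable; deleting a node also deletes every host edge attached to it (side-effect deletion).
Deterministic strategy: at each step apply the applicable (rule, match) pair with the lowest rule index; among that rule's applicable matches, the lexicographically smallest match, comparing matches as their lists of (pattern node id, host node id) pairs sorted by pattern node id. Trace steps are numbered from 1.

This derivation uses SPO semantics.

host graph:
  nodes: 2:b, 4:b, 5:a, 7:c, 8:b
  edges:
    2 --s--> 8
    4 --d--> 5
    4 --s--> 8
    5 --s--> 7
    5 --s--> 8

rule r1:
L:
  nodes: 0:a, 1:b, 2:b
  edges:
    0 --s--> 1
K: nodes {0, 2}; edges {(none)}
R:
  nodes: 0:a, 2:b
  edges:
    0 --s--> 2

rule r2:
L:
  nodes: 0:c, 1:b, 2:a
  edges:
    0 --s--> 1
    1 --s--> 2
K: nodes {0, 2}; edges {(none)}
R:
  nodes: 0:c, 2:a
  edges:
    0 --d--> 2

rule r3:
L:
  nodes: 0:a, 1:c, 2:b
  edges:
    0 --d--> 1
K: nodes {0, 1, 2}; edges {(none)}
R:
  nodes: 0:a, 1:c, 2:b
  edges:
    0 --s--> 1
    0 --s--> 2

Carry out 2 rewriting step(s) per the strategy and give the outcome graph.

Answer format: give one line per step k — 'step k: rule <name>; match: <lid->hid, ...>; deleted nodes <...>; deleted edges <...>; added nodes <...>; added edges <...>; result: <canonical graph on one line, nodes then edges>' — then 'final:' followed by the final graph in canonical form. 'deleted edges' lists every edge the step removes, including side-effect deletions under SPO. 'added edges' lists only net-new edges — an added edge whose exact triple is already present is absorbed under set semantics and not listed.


step 1: rule r1; match: 0->5, 1->8, 2->2; deleted nodes 8; deleted edges (2,8,s); (4,8,s); (5,8,s); added nodes (none); added edges (5,2,s); result: nodes: 2:b, 4:b, 5:a, 7:c edges: (4,5,d); (5,2,s); (5,7,s)
step 2: rule r1; match: 0->5, 1->2, 2->4; deleted nodes 2; deleted edges (5,2,s); added nodes (none); added edges (5,4,s); result: nodes: 4:b, 5:a, 7:c edges: (4,5,d); (5,4,s); (5,7,s)
final:
nodes: 4:b, 5:a, 7:c
edges: (4,5,d); (5,4,s); (5,7,s)


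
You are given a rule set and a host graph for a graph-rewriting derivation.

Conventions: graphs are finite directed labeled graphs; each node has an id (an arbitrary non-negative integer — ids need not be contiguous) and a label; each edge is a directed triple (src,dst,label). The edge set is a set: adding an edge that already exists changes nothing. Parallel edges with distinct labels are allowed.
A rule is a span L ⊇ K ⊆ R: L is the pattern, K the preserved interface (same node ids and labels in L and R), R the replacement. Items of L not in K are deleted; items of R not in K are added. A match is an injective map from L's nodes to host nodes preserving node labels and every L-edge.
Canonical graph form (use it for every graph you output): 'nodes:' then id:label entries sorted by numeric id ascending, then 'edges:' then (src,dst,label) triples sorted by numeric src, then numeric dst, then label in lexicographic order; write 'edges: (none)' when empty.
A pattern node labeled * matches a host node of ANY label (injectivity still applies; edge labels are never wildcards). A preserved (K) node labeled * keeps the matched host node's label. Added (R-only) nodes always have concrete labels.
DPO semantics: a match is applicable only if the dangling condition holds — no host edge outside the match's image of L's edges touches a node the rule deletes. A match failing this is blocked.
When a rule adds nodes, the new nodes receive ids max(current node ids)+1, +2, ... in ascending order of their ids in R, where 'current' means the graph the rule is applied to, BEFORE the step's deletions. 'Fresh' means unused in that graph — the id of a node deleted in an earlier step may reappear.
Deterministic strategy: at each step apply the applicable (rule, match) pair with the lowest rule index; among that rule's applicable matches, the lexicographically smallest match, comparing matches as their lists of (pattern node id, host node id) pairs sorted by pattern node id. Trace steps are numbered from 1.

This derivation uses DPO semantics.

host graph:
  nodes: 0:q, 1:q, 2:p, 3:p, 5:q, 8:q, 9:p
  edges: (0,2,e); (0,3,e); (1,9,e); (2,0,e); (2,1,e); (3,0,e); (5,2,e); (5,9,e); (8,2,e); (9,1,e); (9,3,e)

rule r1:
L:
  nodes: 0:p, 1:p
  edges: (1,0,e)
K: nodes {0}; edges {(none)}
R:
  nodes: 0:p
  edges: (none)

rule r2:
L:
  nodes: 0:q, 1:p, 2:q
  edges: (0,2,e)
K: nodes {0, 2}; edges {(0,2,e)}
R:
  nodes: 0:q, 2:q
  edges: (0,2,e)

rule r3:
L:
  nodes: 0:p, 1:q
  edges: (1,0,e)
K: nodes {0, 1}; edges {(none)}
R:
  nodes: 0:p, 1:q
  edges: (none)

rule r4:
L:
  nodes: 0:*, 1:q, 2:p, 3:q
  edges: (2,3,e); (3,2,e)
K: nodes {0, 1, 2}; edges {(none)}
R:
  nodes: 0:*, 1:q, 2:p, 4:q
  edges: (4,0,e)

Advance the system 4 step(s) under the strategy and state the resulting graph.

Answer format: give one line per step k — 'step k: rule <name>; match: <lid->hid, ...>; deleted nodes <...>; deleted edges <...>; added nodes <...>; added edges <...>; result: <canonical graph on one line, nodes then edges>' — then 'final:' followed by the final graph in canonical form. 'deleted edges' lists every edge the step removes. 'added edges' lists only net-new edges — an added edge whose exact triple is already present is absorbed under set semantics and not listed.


step 1: rule r3; match: 0->2, 1->0; deleted nodes (none); deleted edges (0,2,e); added nodes (none); added edges (none); result: nodes: 0:q, 1:q, 2:p, 3:p, 5:q, 8:q, 9:p edges: (0,3,e); (1,9,e); (2,0,e); (2,1,e); (3,0,e); (5,2,e); (5,9,e); (8,2,e); (9,1,e); (9,3,e)
step 2: rule r3; match: 0->2, 1->5; deleted nodes (none); deleted edges (5,2,e); added nodes (none); added edges (none); result: nodes: 0:q, 1:q, 2:p, 3:p, 5:q, 8:q, 9:p edges: (0,3,e); (1,9,e); (2,0,e); (2,1,e); (3,0,e); (5,9,e); (8,2,e); (9,1,e); (9,3,e)
step 3: rule r3; match: 0->2, 1->8; deleted nodes (none); deleted edges (8,2,e); added nodes (none); added edges (none); result: nodes: 0:q, 1:q, 2:p, 3:p, 5:q, 8:q, 9:p edges: (0,3,e); (1,9,e); (2,0,e); (2,1,e); (3,0,e); (5,9,e); (9,1,e); (9,3,e)
step 4: rule r3; match: 0->3, 1->0; deleted nodes (none); deleted edges (0,3,e); added nodes (none); added edges (none); result: nodes: 0:q, 1:q, 2:p, 3:p, 5:q, 8:q, 9:p edges: (1,9,e); (2,0,e); (2,1,e); (3,0,e); (5,9,e); (9,1,e); (9,3,e)
final:
nodes: 0:q, 1:q, 2:p, 3:p, 5:q, 8:q, 9:p
edges: (1,9,e); (2,0,e); (2,1,e); (3,0,e); (5,9,e); (9,1,e); (9,3,e)
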